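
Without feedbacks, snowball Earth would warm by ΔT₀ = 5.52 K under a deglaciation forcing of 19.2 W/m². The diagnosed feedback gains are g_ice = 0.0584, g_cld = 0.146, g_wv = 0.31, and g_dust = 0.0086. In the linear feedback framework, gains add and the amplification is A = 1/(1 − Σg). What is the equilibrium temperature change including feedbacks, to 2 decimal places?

11.57 K

Total gain g = 0.0584 + 0.146 + 0.31 + 0.0086 = 0.523.
Amplification A = 1/(1 − 0.523) = 2.096.
ΔT = 5.52 × 2.096 = 11.57 K.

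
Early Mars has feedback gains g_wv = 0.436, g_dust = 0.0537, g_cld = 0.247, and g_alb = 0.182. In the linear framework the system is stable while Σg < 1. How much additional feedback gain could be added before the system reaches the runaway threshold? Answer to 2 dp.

0.08

Current total gain = 0.436 + 0.0537 + 0.247 + 0.182 = 0.9187.
Margin to runaway = 1 − 0.9187 = 0.08.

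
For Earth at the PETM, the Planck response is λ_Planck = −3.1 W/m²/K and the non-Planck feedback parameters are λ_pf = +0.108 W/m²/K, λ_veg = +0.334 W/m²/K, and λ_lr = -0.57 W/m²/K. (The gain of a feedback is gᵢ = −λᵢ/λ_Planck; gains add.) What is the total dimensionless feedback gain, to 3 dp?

Convert to gains: g_pf = 0.108/3.1 = 0.03484; g_veg = 0.334/3.1 = 0.1077; g_lr = -0.57/3.1 = -0.1839.
Total gain g = -0.04136.

-0.041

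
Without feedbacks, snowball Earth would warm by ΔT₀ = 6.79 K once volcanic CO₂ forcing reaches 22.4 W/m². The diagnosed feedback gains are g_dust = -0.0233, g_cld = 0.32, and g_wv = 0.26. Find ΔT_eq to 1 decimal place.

Total gain g = -0.0233 + 0.32 + 0.26 = 0.5567.
Amplification A = 1/(1 − 0.5567) = 2.256.
ΔT = 6.79 × 2.256 = 15.3 K.

15.3 K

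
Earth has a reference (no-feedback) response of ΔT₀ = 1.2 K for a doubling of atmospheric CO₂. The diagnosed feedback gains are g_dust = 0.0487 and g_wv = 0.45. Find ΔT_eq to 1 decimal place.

Total gain g = 0.0487 + 0.45 = 0.4987.
Amplification A = 1/(1 − 0.4987) = 1.995.
ΔT = 1.2 × 1.995 = 2.4 K.

2.4 K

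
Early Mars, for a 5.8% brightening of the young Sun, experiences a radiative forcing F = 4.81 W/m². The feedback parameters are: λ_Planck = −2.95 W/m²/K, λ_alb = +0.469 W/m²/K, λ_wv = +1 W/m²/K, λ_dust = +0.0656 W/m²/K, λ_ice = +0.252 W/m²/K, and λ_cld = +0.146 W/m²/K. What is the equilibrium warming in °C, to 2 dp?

4.73 °C

Net feedback parameter λ = (−2.95) + (+0.469) + (+1) + (+0.0656) + (+0.252) + (+0.146) = -1.0174 W/m²/K.
ΔT = −F/λ = −4.81/(-1.0174) = 4.73 °C.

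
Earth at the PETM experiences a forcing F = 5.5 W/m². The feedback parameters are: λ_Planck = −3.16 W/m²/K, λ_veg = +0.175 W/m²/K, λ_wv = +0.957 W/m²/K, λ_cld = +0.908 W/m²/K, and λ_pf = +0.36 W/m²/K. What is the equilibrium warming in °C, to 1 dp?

7.2 °C

Net feedback parameter λ = (−3.16) + (+0.175) + (+0.957) + (+0.908) + (+0.36) = -0.76 W/m²/K.
ΔT = −F/λ = −5.5/(-0.76) = 7.2 °C.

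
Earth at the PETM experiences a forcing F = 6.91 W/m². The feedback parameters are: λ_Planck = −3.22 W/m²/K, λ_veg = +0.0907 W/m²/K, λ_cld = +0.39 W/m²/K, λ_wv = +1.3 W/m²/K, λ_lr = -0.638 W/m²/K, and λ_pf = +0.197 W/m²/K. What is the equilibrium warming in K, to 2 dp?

3.67 K

Net feedback parameter λ = (−3.22) + (+0.0907) + (+0.39) + (+1.3) + (-0.638) + (+0.197) = -1.8803 W/m²/K.
ΔT = −F/λ = −6.91/(-1.8803) = 3.67 K.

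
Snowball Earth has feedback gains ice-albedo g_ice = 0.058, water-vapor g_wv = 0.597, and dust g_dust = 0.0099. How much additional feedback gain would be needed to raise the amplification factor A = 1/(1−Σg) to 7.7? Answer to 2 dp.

Current total gain = 0.6649.
Target gain for A = 7.7: g* = 1 − 1/7.7 = 0.8701.
Additional gain needed = 0.8701 − 0.6649 = 0.21.

0.21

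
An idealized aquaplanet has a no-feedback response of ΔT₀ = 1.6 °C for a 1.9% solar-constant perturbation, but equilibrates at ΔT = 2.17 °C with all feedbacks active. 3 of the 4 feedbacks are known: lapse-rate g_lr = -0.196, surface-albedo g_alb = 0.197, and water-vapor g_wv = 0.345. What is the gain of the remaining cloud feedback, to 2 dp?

-0.08

Amplification A = ΔT/ΔT₀ = 2.17/1.6 = 1.356.
Total gain g = 1 − 1/A = 1 − 1/1.356 = 0.2625.
Known gains sum to -0.196 + 0.197 + 0.345 = 0.346.
g_cld = 0.2625 − 0.346 = -0.08.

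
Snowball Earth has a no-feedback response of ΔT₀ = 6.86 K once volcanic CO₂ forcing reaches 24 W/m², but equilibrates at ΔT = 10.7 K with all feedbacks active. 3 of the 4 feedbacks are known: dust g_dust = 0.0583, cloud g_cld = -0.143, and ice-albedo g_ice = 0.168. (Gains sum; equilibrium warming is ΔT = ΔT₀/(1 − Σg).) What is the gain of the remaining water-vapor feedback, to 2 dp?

Amplification A = ΔT/ΔT₀ = 10.7/6.86 = 1.56.
Total gain g = 1 − 1/A = 1 − 1/1.56 = 0.359.
Known gains sum to 0.0583 − 0.143 + 0.168 = 0.0833.
g_wv = 0.359 − 0.0833 = 0.28.

0.28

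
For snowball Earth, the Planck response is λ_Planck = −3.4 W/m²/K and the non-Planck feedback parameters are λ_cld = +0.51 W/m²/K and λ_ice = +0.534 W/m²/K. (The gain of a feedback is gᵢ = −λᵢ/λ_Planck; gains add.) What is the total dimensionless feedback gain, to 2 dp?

0.31

Convert to gains: g_cld = 0.51/3.4 = 0.15; g_ice = 0.534/3.4 = 0.1571.
Total gain g = 0.3071.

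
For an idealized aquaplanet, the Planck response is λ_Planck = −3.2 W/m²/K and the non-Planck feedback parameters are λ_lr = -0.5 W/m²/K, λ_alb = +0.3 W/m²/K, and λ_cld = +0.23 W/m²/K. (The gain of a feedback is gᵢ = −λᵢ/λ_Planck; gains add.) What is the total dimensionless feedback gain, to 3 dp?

Convert to gains: g_lr = -0.5/3.2 = -0.1562; g_alb = 0.3/3.2 = 0.09375; g_cld = 0.23/3.2 = 0.07187.
Total gain g = 0.00942.

0.009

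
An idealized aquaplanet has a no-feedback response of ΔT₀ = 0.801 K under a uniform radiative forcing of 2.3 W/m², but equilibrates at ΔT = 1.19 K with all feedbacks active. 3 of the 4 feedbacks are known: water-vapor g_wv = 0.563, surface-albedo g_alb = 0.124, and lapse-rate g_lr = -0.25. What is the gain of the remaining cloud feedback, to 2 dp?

Amplification A = ΔT/ΔT₀ = 1.19/0.801 = 1.486.
Total gain g = 1 − 1/A = 1 − 1/1.486 = 0.3271.
Known gains sum to 0.563 + 0.124 − 0.25 = 0.437.
g_cld = 0.3271 − 0.437 = -0.11.

-0.11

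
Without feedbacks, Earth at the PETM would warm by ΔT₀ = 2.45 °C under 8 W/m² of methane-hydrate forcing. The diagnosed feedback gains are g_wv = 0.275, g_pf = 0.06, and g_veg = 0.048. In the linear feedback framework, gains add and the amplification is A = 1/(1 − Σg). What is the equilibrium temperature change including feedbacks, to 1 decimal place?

4.0 °C

Total gain g = 0.275 + 0.06 + 0.048 = 0.383.
Amplification A = 1/(1 − 0.383) = 1.621.
ΔT = 2.45 × 1.621 = 4.0 °C.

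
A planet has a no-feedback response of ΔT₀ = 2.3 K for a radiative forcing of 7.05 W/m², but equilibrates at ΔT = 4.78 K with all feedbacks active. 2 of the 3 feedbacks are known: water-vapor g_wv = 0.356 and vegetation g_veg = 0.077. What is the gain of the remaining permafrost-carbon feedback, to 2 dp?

0.09

Amplification A = ΔT/ΔT₀ = 4.78/2.3 = 2.078.
Total gain g = 1 − 1/A = 1 − 1/2.078 = 0.5188.
Known gains sum to 0.356 + 0.077 = 0.433.
g_pf = 0.5188 − 0.433 = 0.09.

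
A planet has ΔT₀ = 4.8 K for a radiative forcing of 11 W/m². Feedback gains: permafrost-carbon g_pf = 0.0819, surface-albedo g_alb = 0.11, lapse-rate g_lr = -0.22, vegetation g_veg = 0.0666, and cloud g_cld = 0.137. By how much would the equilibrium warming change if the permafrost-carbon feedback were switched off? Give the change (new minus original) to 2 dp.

-0.53 K

Original: g = 0.1755, ΔT = 4.8/(1−0.1755) = 5.8217 K.
Without permafrost-carbon: g' = 0.0936, ΔT' = 4.8/(1−0.0936) = 5.2957 K.
Change = 5.2957 − 5.8217 = -0.53 K.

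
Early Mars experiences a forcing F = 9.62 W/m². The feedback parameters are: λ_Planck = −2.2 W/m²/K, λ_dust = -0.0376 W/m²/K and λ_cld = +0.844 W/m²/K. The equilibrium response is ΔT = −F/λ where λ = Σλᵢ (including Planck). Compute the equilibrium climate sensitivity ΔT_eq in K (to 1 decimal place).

Net feedback parameter λ = (−2.2) + (-0.0376) + (+0.844) = -1.3936 W/m²/K.
ΔT = −F/λ = −9.62/(-1.3936) = 6.9 K.

6.9 K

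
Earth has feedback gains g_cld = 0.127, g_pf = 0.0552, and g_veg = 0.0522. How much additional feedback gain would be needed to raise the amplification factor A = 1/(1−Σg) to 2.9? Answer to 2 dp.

0.42

Current total gain = 0.2344.
Target gain for A = 2.9: g* = 1 − 1/2.9 = 0.6552.
Additional gain needed = 0.6552 − 0.2344 = 0.42.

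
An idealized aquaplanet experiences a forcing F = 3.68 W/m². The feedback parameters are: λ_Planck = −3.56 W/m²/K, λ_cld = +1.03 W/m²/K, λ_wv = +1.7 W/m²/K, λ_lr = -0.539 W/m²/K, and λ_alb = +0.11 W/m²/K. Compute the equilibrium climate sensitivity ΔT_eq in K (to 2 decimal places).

2.92 K

Net feedback parameter λ = (−3.56) + (+1.03) + (+1.7) + (-0.539) + (+0.11) = -1.259 W/m²/K.
ΔT = −F/λ = −3.68/(-1.259) = 2.92 K.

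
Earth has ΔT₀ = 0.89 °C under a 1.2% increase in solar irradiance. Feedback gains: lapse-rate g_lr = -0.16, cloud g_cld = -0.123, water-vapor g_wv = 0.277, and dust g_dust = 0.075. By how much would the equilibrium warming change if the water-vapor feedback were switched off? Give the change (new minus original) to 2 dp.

-0.22 °C

Original: g = 0.069, ΔT = 0.89/(1−0.069) = 0.9560 °C.
Without water-vapor: g' = -0.208, ΔT' = 0.89/(1+0.208) = 0.7368 °C.
Change = 0.7368 − 0.9560 = -0.22 °C.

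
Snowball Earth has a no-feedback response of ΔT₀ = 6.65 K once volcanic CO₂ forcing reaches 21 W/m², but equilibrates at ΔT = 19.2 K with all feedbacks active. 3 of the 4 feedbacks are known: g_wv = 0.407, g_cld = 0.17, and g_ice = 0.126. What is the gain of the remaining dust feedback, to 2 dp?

Amplification A = ΔT/ΔT₀ = 19.2/6.65 = 2.887.
Total gain g = 1 − 1/A = 1 − 1/2.887 = 0.6536.
Known gains sum to 0.407 + 0.17 + 0.126 = 0.703.
g_dust = 0.6536 − 0.703 = -0.05.

-0.05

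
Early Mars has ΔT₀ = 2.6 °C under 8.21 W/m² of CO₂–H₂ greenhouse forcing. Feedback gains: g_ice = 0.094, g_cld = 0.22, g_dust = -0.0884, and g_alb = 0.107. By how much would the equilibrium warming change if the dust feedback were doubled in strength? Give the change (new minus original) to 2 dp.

Original: g = 0.3326, ΔT = 2.6/(1−0.3326) = 3.8957 °C.
With doubled dust: g' = 0.2442, ΔT' = 2.6/(1−0.2442) = 3.4401 °C.
Change = 3.4401 − 3.8957 = -0.46 °C.

-0.46 °C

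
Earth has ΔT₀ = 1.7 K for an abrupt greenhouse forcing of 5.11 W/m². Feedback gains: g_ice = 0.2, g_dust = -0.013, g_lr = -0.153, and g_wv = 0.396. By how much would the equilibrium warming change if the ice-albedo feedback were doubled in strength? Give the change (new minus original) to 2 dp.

1.61 K

Original: g = 0.43, ΔT = 1.7/(1−0.43) = 2.9825 K.
With doubled ice-albedo: g' = 0.63, ΔT' = 1.7/(1−0.63) = 4.5946 K.
Change = 4.5946 − 2.9825 = 1.61 K.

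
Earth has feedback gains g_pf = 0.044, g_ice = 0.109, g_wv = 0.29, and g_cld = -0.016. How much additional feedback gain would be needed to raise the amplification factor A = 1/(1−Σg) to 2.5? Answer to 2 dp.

Current total gain = 0.427.
Target gain for A = 2.5: g* = 1 − 1/2.5 = 0.6.
Additional gain needed = 0.6 − 0.427 = 0.17.

0.17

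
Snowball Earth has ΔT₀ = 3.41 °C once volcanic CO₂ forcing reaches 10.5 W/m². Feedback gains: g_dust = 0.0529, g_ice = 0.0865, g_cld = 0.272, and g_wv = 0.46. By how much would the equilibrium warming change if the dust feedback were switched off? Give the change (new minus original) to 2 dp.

-7.73 °C

Original: g = 0.8714, ΔT = 3.41/(1−0.8714) = 26.5163 °C.
Without dust: g' = 0.8185, ΔT' = 3.41/(1−0.8185) = 18.7879 °C.
Change = 18.7879 − 26.5163 = -7.73 °C.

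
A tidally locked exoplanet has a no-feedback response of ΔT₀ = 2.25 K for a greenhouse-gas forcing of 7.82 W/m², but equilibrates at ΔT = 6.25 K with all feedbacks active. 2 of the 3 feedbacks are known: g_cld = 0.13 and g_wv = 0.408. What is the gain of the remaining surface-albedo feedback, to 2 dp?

0.10

Amplification A = ΔT/ΔT₀ = 6.25/2.25 = 2.778.
Total gain g = 1 − 1/A = 1 − 1/2.778 = 0.64.
Known gains sum to 0.13 + 0.408 = 0.538.
g_alb = 0.64 − 0.538 = 0.10.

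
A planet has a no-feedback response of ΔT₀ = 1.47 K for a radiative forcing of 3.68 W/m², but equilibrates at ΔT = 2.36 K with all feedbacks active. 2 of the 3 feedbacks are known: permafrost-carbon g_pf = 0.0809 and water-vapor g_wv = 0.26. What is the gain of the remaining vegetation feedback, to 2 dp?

Amplification A = ΔT/ΔT₀ = 2.36/1.47 = 1.605.
Total gain g = 1 − 1/A = 1 − 1/1.605 = 0.3769.
Known gains sum to 0.0809 + 0.26 = 0.3409.
g_veg = 0.3769 − 0.3409 = 0.04.

0.04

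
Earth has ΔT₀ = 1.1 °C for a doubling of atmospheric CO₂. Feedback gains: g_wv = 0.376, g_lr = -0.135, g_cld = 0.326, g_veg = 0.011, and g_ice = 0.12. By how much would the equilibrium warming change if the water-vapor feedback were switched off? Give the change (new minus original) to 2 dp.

Original: g = 0.698, ΔT = 1.1/(1−0.698) = 3.6424 °C.
Without water-vapor: g' = 0.322, ΔT' = 1.1/(1−0.322) = 1.6224 °C.
Change = 1.6224 − 3.6424 = -2.02 °C.

-2.02 °C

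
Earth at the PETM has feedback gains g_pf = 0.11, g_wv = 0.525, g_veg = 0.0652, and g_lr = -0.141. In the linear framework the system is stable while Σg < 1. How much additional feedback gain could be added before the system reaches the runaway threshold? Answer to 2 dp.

0.44

Current total gain = 0.11 + 0.525 + 0.0652 − 0.141 = 0.5592.
Margin to runaway = 1 − 0.5592 = 0.44.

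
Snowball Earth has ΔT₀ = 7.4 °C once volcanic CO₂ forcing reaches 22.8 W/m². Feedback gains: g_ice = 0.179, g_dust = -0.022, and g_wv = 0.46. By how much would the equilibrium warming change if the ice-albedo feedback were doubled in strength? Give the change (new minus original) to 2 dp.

16.95 °C

Original: g = 0.617, ΔT = 7.4/(1−0.617) = 19.3211 °C.
With doubled ice-albedo: g' = 0.796, ΔT' = 7.4/(1−0.796) = 36.2745 °C.
Change = 36.2745 − 19.3211 = 16.95 °C.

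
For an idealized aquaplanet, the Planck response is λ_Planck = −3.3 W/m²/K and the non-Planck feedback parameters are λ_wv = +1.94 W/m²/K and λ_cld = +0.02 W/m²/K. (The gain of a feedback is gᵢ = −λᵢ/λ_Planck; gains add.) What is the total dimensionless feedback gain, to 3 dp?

0.594

Convert to gains: g_wv = 1.94/3.3 = 0.5879; g_cld = 0.02/3.3 = 0.006061.
Total gain g = 0.593961.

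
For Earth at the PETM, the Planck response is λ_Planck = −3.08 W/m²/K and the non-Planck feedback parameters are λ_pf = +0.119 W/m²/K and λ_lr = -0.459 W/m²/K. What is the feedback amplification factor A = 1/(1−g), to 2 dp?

Convert to gains: g_pf = 0.119/3.08 = 0.03864; g_lr = -0.459/3.08 = -0.149.
Total gain g = -0.11036.
A = 1/(1 + 0.11036) = 0.90.

0.90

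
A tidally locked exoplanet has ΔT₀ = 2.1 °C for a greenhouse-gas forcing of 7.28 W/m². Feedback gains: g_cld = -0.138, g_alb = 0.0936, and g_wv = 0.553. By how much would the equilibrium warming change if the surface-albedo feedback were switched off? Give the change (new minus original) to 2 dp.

-0.68 °C

Original: g = 0.5086, ΔT = 2.1/(1−0.5086) = 4.2735 °C.
Without surface-albedo: g' = 0.415, ΔT' = 2.1/(1−0.415) = 3.5897 °C.
Change = 3.5897 − 4.2735 = -0.68 °C.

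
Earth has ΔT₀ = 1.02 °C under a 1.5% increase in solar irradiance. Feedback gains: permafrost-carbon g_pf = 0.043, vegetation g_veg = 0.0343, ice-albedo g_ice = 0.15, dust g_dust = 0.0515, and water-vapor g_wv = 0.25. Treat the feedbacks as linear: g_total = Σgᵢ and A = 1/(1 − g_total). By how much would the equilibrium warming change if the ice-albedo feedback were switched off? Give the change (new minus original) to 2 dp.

Original: g = 0.5288, ΔT = 1.02/(1−0.5288) = 2.1647 °C.
Without ice-albedo: g' = 0.3788, ΔT' = 1.02/(1−0.3788) = 1.6420 °C.
Change = 1.6420 − 2.1647 = -0.52 °C.

-0.52 °C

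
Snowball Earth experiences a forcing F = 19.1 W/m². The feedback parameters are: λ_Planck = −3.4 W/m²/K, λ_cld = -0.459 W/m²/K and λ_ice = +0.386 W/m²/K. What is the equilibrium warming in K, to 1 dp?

Net feedback parameter λ = (−3.4) + (-0.459) + (+0.386) = -3.473 W/m²/K.
ΔT = −F/λ = −19.1/(-3.473) = 5.5 K.

5.5 K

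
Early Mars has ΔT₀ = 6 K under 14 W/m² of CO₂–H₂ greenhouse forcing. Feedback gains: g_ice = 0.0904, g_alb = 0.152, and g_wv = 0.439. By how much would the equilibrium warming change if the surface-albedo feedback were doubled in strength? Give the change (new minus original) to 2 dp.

Original: g = 0.6814, ΔT = 6/(1−0.6814) = 18.8324 K.
With doubled surface-albedo: g' = 0.8334, ΔT' = 6/(1−0.8334) = 36.0144 K.
Change = 36.0144 − 18.8324 = 17.18 K.

17.18 K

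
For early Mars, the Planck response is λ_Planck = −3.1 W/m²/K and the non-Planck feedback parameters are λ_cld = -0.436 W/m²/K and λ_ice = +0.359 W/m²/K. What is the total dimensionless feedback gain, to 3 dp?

-0.025

Convert to gains: g_cld = -0.436/3.1 = -0.1406; g_ice = 0.359/3.1 = 0.1158.
Total gain g = -0.0248.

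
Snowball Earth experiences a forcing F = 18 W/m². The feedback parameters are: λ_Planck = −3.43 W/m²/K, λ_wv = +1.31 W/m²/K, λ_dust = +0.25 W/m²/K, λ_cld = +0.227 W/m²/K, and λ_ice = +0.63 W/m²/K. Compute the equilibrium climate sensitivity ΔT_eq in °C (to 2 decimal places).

17.77 °C

Net feedback parameter λ = (−3.43) + (+1.31) + (+0.25) + (+0.227) + (+0.63) = -1.013 W/m²/K.
ΔT = −F/λ = −18/(-1.013) = 17.77 °C.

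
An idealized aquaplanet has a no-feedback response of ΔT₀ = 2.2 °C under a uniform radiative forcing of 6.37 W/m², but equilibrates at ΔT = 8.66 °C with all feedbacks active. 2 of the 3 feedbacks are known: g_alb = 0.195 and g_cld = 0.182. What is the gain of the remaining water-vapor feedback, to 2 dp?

0.37

Amplification A = ΔT/ΔT₀ = 8.66/2.2 = 3.936.
Total gain g = 1 − 1/A = 1 − 1/3.936 = 0.7459.
Known gains sum to 0.195 + 0.182 = 0.377.
g_wv = 0.7459 − 0.377 = 0.37.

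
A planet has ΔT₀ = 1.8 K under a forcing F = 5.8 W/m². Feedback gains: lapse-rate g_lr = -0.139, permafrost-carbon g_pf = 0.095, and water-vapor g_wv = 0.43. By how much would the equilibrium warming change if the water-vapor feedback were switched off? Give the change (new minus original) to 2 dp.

-1.21 K

Original: g = 0.386, ΔT = 1.8/(1−0.386) = 2.9316 K.
Without water-vapor: g' = -0.044, ΔT' = 1.8/(1+0.044) = 1.7241 K.
Change = 1.7241 − 2.9316 = -1.21 K.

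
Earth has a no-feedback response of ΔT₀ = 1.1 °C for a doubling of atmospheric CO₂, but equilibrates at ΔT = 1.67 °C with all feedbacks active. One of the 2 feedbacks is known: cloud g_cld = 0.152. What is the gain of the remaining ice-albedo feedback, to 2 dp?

Amplification A = ΔT/ΔT₀ = 1.67/1.1 = 1.518.
Total gain g = 1 − 1/A = 1 − 1/1.518 = 0.3412.
The known gain is 0.152.
g_ice = 0.3412 − 0.152 = 0.19.

0.19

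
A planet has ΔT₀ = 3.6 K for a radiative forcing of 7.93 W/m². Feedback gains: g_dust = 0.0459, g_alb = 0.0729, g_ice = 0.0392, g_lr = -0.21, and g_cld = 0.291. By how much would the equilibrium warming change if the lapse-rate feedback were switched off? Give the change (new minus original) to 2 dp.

Original: g = 0.239, ΔT = 3.6/(1−0.239) = 4.7306 K.
Without lapse-rate: g' = 0.449, ΔT' = 3.6/(1−0.449) = 6.5336 K.
Change = 6.5336 − 4.7306 = 1.80 K.

1.80 K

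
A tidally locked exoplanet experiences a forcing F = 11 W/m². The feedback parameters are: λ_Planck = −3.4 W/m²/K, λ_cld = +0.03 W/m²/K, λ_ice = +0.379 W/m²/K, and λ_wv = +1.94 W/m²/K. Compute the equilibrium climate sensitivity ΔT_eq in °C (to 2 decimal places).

Net feedback parameter λ = (−3.4) + (+0.03) + (+0.379) + (+1.94) = -1.051 W/m²/K.
ΔT = −F/λ = −11/(-1.051) = 10.47 °C.

10.47 °C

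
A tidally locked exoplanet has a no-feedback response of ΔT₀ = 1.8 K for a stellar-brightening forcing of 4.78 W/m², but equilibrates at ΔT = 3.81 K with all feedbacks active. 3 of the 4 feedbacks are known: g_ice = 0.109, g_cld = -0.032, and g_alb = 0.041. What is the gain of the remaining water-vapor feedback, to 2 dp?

Amplification A = ΔT/ΔT₀ = 3.81/1.8 = 2.117.
Total gain g = 1 − 1/A = 1 − 1/2.117 = 0.5276.
Known gains sum to 0.109 − 0.032 + 0.041 = 0.118.
g_wv = 0.5276 − 0.118 = 0.41.

0.41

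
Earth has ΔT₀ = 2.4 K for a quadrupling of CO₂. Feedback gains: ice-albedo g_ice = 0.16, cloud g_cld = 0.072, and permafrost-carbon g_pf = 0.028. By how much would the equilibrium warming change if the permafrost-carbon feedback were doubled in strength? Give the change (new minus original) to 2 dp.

Original: g = 0.26, ΔT = 2.4/(1−0.26) = 3.2432 K.
With doubled permafrost-carbon: g' = 0.288, ΔT' = 2.4/(1−0.288) = 3.3708 K.
Change = 3.3708 − 3.2432 = 0.13 K.

0.13 K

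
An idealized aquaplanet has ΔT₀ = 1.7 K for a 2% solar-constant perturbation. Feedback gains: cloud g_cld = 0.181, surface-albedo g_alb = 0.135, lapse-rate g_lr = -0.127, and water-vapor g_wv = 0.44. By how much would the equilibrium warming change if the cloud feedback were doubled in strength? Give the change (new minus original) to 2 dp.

4.37 K

Original: g = 0.629, ΔT = 1.7/(1−0.629) = 4.5822 K.
With doubled cloud: g' = 0.81, ΔT' = 1.7/(1−0.81) = 8.9474 K.
Change = 8.9474 − 4.5822 = 4.37 K.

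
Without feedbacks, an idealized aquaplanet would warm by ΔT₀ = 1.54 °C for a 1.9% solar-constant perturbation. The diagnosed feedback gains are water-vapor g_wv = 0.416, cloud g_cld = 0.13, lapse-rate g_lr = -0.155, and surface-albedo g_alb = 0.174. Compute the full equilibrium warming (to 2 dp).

3.54 °C

Total gain g = 0.416 + 0.13 − 0.155 + 0.174 = 0.565.
Amplification A = 1/(1 − 0.565) = 2.299.
ΔT = 1.54 × 2.299 = 3.54 °C.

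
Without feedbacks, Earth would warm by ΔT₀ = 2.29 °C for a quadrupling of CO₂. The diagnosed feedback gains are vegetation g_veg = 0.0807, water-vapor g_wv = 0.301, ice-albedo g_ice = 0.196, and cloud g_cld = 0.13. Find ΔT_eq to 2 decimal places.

7.83 °C

Total gain g = 0.0807 + 0.301 + 0.196 + 0.13 = 0.7077.
Amplification A = 1/(1 − 0.7077) = 3.421.
ΔT = 2.29 × 3.421 = 7.83 °C.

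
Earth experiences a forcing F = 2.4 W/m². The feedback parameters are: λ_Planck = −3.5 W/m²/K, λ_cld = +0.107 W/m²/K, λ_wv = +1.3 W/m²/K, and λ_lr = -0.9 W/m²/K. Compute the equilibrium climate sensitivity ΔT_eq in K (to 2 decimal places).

0.80 K

Net feedback parameter λ = (−3.5) + (+0.107) + (+1.3) + (-0.9) = -2.993 W/m²/K.
ΔT = −F/λ = −2.4/(-2.993) = 0.80 K.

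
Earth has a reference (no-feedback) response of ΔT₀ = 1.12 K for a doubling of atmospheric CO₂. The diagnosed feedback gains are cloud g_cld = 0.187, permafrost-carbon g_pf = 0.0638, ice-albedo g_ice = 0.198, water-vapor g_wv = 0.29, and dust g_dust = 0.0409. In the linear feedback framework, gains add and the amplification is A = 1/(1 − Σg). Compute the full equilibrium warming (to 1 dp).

5.1 K

Total gain g = 0.187 + 0.0638 + 0.198 + 0.29 + 0.0409 = 0.7797.
Amplification A = 1/(1 − 0.7797) = 4.539.
ΔT = 1.12 × 4.539 = 5.1 K.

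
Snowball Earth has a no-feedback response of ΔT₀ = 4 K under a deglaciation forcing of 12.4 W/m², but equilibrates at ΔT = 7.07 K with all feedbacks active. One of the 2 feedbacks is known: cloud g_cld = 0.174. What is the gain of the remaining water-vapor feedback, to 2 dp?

0.26

Amplification A = ΔT/ΔT₀ = 7.07/4 = 1.768.
Total gain g = 1 − 1/A = 1 − 1/1.768 = 0.4344.
The known gain is 0.174.
g_wv = 0.4344 − 0.174 = 0.26.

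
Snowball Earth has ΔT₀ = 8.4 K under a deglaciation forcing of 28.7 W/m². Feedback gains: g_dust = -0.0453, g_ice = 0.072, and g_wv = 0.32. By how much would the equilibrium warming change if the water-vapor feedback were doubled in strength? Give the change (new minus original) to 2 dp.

Original: g = 0.3467, ΔT = 8.4/(1−0.3467) = 12.8578 K.
With doubled water-vapor: g' = 0.6667, ΔT' = 8.4/(1−0.6667) = 25.2025 K.
Change = 25.2025 − 12.8578 = 12.34 K.

12.34 K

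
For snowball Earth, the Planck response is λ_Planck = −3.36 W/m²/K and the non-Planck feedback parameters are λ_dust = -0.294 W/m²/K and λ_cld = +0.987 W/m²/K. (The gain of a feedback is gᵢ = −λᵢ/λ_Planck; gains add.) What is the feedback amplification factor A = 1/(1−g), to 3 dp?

Convert to gains: g_dust = -0.294/3.36 = -0.0875; g_cld = 0.987/3.36 = 0.2938.
Total gain g = 0.2063.
A = 1/(1 − 0.2063) = 1.260.

1.260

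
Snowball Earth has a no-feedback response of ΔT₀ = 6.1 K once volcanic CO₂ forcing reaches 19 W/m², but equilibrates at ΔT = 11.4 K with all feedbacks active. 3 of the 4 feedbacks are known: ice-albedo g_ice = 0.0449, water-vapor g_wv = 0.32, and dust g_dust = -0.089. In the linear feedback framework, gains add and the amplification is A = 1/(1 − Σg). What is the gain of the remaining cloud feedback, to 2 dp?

0.19

Amplification A = ΔT/ΔT₀ = 11.4/6.1 = 1.869.
Total gain g = 1 − 1/A = 1 − 1/1.869 = 0.465.
Known gains sum to 0.0449 + 0.32 − 0.089 = 0.2759.
g_cld = 0.465 − 0.2759 = 0.19.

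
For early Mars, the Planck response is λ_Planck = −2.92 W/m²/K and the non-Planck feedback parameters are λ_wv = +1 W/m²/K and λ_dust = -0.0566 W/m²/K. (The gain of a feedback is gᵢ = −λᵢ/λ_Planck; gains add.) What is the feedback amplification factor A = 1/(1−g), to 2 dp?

Convert to gains: g_wv = 1/2.92 = 0.3425; g_dust = -0.0566/2.92 = -0.01938.
Total gain g = 0.32312.
A = 1/(1 − 0.32312) = 1.48.

1.48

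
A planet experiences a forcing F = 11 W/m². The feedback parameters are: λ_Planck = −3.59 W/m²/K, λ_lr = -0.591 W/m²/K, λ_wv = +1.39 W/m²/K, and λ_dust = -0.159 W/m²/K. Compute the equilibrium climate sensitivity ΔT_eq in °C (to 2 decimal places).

3.73 °C

Net feedback parameter λ = (−3.59) + (-0.591) + (+1.39) + (-0.159) = -2.95 W/m²/K.
ΔT = −F/λ = −11/(-2.95) = 3.73 °C.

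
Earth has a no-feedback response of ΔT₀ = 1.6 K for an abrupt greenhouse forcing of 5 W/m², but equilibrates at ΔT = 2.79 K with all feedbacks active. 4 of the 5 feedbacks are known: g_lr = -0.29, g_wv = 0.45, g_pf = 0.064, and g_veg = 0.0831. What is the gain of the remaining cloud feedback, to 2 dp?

Amplification A = ΔT/ΔT₀ = 2.79/1.6 = 1.744.
Total gain g = 1 − 1/A = 1 − 1/1.744 = 0.4266.
Known gains sum to -0.29 + 0.45 + 0.064 + 0.0831 = 0.3071.
g_cld = 0.4266 − 0.3071 = 0.12.

0.12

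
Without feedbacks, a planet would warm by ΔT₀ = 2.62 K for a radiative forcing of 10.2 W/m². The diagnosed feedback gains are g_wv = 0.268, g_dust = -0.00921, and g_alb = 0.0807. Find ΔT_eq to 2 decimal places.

3.97 K

Total gain g = 0.268 − 0.00921 + 0.0807 = 0.33949.
Amplification A = 1/(1 − 0.33949) = 1.514.
ΔT = 2.62 × 1.514 = 3.97 K.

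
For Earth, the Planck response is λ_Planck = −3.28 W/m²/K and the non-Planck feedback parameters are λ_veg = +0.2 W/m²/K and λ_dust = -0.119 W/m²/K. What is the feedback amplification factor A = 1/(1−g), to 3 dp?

Convert to gains: g_veg = 0.2/3.28 = 0.06098; g_dust = -0.119/3.28 = -0.03628.
Total gain g = 0.0247.
A = 1/(1 − 0.0247) = 1.025.

1.025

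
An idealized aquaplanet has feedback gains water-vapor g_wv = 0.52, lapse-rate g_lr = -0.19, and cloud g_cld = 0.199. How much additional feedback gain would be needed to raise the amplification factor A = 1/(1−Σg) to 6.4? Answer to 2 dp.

0.31

Current total gain = 0.529.
Target gain for A = 6.4: g* = 1 − 1/6.4 = 0.8438.
Additional gain needed = 0.8438 − 0.529 = 0.31.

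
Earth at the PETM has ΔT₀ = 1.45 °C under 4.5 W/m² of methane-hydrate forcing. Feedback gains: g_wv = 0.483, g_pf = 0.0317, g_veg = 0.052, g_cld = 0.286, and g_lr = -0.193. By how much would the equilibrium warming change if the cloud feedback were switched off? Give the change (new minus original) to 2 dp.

-1.95 °C

Original: g = 0.6597, ΔT = 1.45/(1−0.6597) = 4.2609 °C.
Without cloud: g' = 0.3737, ΔT' = 1.45/(1−0.3737) = 2.3152 °C.
Change = 2.3152 − 4.2609 = -1.95 °C.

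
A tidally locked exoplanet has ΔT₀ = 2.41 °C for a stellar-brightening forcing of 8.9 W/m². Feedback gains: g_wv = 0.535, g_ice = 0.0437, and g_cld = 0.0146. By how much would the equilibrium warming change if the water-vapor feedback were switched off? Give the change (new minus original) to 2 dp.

-3.37 °C

Original: g = 0.5933, ΔT = 2.41/(1−0.5933) = 5.9257 °C.
Without water-vapor: g' = 0.0583, ΔT' = 2.41/(1−0.0583) = 2.5592 °C.
Change = 2.5592 − 5.9257 = -3.37 °C.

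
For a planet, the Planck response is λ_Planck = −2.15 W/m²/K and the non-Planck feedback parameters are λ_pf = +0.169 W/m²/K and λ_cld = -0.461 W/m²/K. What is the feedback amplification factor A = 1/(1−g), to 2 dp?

0.88

Convert to gains: g_pf = 0.169/2.15 = 0.0786; g_cld = -0.461/2.15 = -0.2144.
Total gain g = -0.1358.
A = 1/(1 + 0.1358) = 0.88.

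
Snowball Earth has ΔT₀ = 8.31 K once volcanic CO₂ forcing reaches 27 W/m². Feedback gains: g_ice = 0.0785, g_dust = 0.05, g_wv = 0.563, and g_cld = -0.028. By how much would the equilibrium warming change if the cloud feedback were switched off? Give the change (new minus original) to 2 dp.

Original: g = 0.6635, ΔT = 8.31/(1−0.6635) = 24.6954 K.
Without cloud: g' = 0.6915, ΔT' = 8.31/(1−0.6915) = 26.9368 K.
Change = 26.9368 − 24.6954 = 2.24 K.

2.24 K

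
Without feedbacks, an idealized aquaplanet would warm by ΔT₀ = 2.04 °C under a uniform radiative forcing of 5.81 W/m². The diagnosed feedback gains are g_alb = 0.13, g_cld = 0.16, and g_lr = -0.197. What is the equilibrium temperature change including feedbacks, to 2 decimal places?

2.25 °C

Total gain g = 0.13 + 0.16 − 0.197 = 0.093.
Amplification A = 1/(1 − 0.093) = 1.103.
ΔT = 2.04 × 1.103 = 2.25 °C.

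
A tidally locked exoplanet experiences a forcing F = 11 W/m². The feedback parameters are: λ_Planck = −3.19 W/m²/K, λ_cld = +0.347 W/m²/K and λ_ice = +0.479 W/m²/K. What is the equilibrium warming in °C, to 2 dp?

4.65 °C

Net feedback parameter λ = (−3.19) + (+0.347) + (+0.479) = -2.364 W/m²/K.
ΔT = −F/λ = −11/(-2.364) = 4.65 °C.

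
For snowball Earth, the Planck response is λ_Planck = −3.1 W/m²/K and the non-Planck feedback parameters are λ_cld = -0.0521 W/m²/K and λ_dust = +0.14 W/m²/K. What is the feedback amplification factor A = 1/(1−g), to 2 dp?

1.03

Convert to gains: g_cld = -0.0521/3.1 = -0.01681; g_dust = 0.14/3.1 = 0.04516.
Total gain g = 0.02835.
A = 1/(1 − 0.02835) = 1.03.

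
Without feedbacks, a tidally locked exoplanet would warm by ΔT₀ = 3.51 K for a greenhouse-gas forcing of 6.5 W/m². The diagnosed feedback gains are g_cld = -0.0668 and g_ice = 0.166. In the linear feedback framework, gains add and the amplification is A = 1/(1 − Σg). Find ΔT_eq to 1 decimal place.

3.9 K

Total gain g = -0.0668 + 0.166 = 0.0992.
Amplification A = 1/(1 − 0.0992) = 1.11.
ΔT = 3.51 × 1.11 = 3.9 K.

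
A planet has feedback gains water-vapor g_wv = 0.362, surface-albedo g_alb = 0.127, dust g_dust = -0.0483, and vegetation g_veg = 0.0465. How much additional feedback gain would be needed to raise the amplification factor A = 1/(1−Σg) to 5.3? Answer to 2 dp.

0.32

Current total gain = 0.4872.
Target gain for A = 5.3: g* = 1 − 1/5.3 = 0.8113.
Additional gain needed = 0.8113 − 0.4872 = 0.32.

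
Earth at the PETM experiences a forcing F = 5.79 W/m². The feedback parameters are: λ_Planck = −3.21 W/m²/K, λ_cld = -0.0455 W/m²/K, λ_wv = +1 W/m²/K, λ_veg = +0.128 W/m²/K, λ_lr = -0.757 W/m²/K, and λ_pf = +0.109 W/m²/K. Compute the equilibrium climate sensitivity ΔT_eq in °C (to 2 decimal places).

2.09 °C

Net feedback parameter λ = (−3.21) + (-0.0455) + (+1) + (+0.128) + (-0.757) + (+0.109) = -2.7755 W/m²/K.
ΔT = −F/λ = −5.79/(-2.7755) = 2.09 °C.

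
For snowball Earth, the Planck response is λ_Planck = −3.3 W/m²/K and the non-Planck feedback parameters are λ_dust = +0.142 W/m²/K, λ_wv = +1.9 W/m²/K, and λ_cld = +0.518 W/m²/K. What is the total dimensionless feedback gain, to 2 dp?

0.78

Convert to gains: g_dust = 0.142/3.3 = 0.04303; g_wv = 1.9/3.3 = 0.5758; g_cld = 0.518/3.3 = 0.157.
Total gain g = 0.77583.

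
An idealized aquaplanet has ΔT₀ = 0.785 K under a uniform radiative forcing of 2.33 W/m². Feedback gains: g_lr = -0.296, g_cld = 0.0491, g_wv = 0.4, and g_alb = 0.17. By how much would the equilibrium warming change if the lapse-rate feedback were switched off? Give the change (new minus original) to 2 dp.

Original: g = 0.3231, ΔT = 0.785/(1−0.3231) = 1.1597 K.
Without lapse-rate: g' = 0.6191, ΔT' = 0.785/(1−0.6191) = 2.0609 K.
Change = 2.0609 − 1.1597 = 0.90 K.

0.90 K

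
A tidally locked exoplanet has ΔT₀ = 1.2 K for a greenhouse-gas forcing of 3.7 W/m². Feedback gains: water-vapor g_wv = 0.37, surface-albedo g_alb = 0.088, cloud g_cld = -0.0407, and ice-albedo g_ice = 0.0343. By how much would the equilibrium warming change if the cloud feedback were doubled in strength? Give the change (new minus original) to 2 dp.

Original: g = 0.4516, ΔT = 1.2/(1−0.4516) = 2.1882 K.
With doubled cloud: g' = 0.4109, ΔT' = 1.2/(1−0.4109) = 2.0370 K.
Change = 2.0370 − 2.1882 = -0.15 K.

-0.15 K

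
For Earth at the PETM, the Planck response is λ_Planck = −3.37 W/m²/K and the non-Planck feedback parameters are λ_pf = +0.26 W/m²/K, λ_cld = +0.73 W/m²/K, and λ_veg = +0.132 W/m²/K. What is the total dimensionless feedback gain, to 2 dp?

0.33

Convert to gains: g_pf = 0.26/3.37 = 0.07715; g_cld = 0.73/3.37 = 0.2166; g_veg = 0.132/3.37 = 0.03917.
Total gain g = 0.33292.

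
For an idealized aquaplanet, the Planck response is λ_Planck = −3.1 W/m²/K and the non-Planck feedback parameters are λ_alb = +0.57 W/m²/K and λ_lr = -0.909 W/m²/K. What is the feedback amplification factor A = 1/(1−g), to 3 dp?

0.901

Convert to gains: g_alb = 0.57/3.1 = 0.1839; g_lr = -0.909/3.1 = -0.2932.
Total gain g = -0.1093.
A = 1/(1 + 0.1093) = 0.901.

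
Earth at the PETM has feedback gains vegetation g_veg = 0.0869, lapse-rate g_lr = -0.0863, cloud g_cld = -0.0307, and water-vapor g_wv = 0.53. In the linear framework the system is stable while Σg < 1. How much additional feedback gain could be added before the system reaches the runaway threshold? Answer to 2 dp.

Current total gain = 0.0869 − 0.0863 − 0.0307 + 0.53 = 0.4999.
Margin to runaway = 1 − 0.4999 = 0.50.

0.50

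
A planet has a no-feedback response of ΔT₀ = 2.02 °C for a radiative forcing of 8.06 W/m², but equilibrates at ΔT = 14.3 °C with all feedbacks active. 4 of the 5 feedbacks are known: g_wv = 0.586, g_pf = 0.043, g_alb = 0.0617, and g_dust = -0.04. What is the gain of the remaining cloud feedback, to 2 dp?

Amplification A = ΔT/ΔT₀ = 14.3/2.02 = 7.079.
Total gain g = 1 − 1/A = 1 − 1/7.079 = 0.8587.
Known gains sum to 0.586 + 0.043 + 0.0617 − 0.04 = 0.6507.
g_cld = 0.8587 − 0.6507 = 0.21.

0.21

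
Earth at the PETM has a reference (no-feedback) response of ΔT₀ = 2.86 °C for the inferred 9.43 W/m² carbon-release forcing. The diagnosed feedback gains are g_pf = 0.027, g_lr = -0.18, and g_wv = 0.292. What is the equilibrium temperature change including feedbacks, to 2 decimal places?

Total gain g = 0.027 − 0.18 + 0.292 = 0.139.
Amplification A = 1/(1 − 0.139) = 1.161.
ΔT = 2.86 × 1.161 = 3.32 °C.

3.32 °C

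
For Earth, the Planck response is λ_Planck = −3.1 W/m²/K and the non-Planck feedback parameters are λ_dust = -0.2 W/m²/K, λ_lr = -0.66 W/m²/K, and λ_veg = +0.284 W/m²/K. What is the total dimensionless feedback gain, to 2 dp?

-0.19

Convert to gains: g_dust = -0.2/3.1 = -0.06452; g_lr = -0.66/3.1 = -0.2129; g_veg = 0.284/3.1 = 0.09161.
Total gain g = -0.18581.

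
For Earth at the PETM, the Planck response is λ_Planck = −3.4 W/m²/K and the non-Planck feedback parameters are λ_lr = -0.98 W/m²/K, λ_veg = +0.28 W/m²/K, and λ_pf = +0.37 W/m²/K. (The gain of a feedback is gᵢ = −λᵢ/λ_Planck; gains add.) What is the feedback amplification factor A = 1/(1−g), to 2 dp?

0.91

Convert to gains: g_lr = -0.98/3.4 = -0.2882; g_veg = 0.28/3.4 = 0.08235; g_pf = 0.37/3.4 = 0.1088.
Total gain g = -0.09705.
A = 1/(1 + 0.09705) = 0.91.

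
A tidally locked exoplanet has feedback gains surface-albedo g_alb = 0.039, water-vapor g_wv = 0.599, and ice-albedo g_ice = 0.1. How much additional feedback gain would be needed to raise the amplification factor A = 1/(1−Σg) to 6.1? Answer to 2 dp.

0.10

Current total gain = 0.738.
Target gain for A = 6.1: g* = 1 − 1/6.1 = 0.8361.
Additional gain needed = 0.8361 − 0.738 = 0.10.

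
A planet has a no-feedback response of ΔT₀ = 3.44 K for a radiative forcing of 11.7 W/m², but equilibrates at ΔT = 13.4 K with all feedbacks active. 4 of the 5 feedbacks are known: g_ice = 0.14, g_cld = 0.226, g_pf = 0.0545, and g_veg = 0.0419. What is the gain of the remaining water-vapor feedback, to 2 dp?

Amplification A = ΔT/ΔT₀ = 13.4/3.44 = 3.895.
Total gain g = 1 − 1/A = 1 − 1/3.895 = 0.7433.
Known gains sum to 0.14 + 0.226 + 0.0545 + 0.0419 = 0.4624.
g_wv = 0.7433 − 0.4624 = 0.28.

0.28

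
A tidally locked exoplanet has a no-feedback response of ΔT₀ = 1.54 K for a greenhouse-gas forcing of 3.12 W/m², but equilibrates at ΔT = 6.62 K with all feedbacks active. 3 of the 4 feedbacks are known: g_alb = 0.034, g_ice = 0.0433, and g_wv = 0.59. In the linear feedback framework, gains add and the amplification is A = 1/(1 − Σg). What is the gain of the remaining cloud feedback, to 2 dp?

0.10

Amplification A = ΔT/ΔT₀ = 6.62/1.54 = 4.299.
Total gain g = 1 − 1/A = 1 − 1/4.299 = 0.7674.
Known gains sum to 0.034 + 0.0433 + 0.59 = 0.6673.
g_cld = 0.7674 − 0.6673 = 0.10.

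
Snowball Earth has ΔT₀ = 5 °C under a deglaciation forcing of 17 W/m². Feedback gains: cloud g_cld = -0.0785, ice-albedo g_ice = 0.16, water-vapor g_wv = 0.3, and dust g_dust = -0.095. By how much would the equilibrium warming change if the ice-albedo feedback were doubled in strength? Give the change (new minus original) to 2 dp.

2.03 °C

Original: g = 0.2865, ΔT = 5/(1−0.2865) = 7.0077 °C.
With doubled ice-albedo: g' = 0.4465, ΔT' = 5/(1−0.4465) = 9.0334 °C.
Change = 9.0334 − 7.0077 = 2.03 °C.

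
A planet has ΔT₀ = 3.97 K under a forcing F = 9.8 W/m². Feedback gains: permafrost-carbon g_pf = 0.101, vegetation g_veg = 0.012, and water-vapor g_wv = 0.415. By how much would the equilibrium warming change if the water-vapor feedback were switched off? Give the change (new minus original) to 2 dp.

-3.94 K

Original: g = 0.528, ΔT = 3.97/(1−0.528) = 8.4110 K.
Without water-vapor: g' = 0.113, ΔT' = 3.97/(1−0.113) = 4.4758 K.
Change = 4.4758 − 8.4110 = -3.94 K.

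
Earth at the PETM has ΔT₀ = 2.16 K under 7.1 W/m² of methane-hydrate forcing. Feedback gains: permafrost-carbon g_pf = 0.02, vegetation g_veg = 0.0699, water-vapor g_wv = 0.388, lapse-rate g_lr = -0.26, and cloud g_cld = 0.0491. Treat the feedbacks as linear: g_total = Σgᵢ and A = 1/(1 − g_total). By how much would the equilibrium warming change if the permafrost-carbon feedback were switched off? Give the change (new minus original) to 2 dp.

-0.08 K

Original: g = 0.267, ΔT = 2.16/(1−0.267) = 2.9468 K.
Without permafrost-carbon: g' = 0.247, ΔT' = 2.16/(1−0.247) = 2.8685 K.
Change = 2.8685 − 2.9468 = -0.08 K.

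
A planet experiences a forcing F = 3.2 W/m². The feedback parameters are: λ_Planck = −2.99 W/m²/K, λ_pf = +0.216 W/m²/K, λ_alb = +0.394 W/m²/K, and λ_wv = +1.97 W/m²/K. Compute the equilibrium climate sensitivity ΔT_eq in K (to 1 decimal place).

7.8 K

Net feedback parameter λ = (−2.99) + (+0.216) + (+0.394) + (+1.97) = -0.41 W/m²/K.
ΔT = −F/λ = −3.2/(-0.41) = 7.8 K.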